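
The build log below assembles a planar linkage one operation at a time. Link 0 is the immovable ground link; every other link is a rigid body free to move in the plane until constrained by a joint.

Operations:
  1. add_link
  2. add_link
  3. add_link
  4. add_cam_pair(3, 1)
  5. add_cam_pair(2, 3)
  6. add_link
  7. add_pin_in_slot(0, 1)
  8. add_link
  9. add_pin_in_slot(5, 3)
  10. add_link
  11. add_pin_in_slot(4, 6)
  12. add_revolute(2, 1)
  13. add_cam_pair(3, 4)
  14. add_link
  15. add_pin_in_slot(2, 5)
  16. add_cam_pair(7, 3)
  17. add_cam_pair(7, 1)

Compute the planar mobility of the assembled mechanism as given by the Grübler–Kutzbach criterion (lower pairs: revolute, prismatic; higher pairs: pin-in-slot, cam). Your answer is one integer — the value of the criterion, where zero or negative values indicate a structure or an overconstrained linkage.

link 0 = ground. State L|J1|J2 = 1|0|0
+link1  2|0|0
+link2  3|0|0
+link3  4|0|0
C(3,1) f=2→J2  4|0|1
C(2,3) f=2→J2  4|0|2
+link4  5|0|2
PS(0,1) f=2→J2  5|0|3
+link5  6|0|3
PS(5,3) f=2→J2  6|0|4
+link6  7|0|4
PS(4,6) f=2→J2  7|0|5
R(2,1) f=1→J1  7|1|5
C(3,4) f=2→J2  7|1|6
+link7  8|1|6
PS(2,5) f=2→J2  8|1|7
C(7,3) f=2→J2  8|1|8
C(7,1) f=2→J2  8|1|9
M = 3(8−1)−2·1−9 = 21−2−9 = 10

M = 10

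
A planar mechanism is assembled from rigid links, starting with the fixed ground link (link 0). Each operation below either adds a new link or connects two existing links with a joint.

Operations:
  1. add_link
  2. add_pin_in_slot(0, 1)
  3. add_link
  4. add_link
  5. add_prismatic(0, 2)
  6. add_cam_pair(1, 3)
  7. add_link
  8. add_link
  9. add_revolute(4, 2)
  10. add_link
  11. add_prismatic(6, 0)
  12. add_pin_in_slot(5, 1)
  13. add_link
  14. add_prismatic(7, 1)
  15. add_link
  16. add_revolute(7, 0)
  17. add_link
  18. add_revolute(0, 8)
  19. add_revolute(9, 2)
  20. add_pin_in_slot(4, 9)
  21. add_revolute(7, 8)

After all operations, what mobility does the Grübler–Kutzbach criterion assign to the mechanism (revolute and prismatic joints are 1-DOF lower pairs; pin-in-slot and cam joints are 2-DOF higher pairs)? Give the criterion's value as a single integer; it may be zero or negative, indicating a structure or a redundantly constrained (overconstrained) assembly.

M = 7

ground; <1,0,0>
#1 <2,0,0>
PS:0↔1 J2 <2,0,1>
#2 <3,0,1>
#3 <4,0,1>
P:0↔2 J1 <4,1,1>
C:1↔3 J2 <4,1,2>
#4 <5,1,2>
#5 <6,1,2>
R:4↔2 J1 <6,2,2>
#6 <7,2,2>
P:6↔0 J1 <7,3,2>
PS:5↔1 J2 <7,3,3>
#7 <8,3,3>
P:7↔1 J1 <8,4,3>
#8 <9,4,3>
R:7↔0 J1 <9,5,3>
#9 <10,5,3>
R:0↔8 J1 <10,6,3>
R:9↔2 J1 <10,7,3>
PS:4↔9 J2 <10,7,4>
R:7↔8 J1 <10,8,4>
3×9 − 2×8 − 1×4 = 7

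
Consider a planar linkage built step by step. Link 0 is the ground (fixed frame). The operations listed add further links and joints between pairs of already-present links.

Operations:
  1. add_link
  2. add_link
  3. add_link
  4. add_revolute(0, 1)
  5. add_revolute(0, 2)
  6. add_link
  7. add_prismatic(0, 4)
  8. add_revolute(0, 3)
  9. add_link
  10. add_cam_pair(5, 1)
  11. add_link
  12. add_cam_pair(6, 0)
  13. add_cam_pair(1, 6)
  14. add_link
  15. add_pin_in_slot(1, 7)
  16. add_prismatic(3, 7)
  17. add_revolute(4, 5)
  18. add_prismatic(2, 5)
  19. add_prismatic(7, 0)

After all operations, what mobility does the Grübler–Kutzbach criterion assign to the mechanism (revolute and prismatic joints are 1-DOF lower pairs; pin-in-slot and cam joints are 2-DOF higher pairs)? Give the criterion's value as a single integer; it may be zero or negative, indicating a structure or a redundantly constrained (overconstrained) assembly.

M = 1

(L,J1,J2)=(1,0,0); link0 fixed
link1: (2,0,0)
link2: (3,0,0)
link3: (4,0,0)
R 0-1 [J1]: (4,1,0)
R 0-2 [J1]: (4,2,0)
link4: (5,2,0)
P 0-4 [J1]: (5,3,0)
R 0-3 [J1]: (5,4,0)
link5: (6,4,0)
C 5-1 [J2]: (6,4,1)
link6: (7,4,1)
C 6-0 [J2]: (7,4,2)
C 1-6 [J2]: (7,4,3)
link7: (8,4,3)
PS 1-7 [J2]: (8,4,4)
P 3-7 [J1]: (8,5,4)
R 4-5 [J1]: (8,6,4)
P 2-5 [J1]: (8,7,4)
P 7-0 [J1]: (8,8,4)
Grübler: 3·7 − 2·8 − 4 = 1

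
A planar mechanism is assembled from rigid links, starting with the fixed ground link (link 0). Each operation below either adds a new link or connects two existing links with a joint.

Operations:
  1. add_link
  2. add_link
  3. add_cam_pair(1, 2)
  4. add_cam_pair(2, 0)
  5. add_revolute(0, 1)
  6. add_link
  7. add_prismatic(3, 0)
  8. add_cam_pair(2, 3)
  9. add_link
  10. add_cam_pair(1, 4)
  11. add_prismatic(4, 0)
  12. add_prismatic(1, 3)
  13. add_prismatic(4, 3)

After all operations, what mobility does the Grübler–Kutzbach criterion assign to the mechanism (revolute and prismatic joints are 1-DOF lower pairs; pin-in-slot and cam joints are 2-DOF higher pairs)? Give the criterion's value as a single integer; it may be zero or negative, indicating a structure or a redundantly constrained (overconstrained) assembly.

M = -2

ground; <1,0,0>
#1 <2,0,0>
#2 <3,0,0>
C:1↔2 J2 <3,0,1>
C:2↔0 J2 <3,0,2>
R:0↔1 J1 <3,1,2>
#3 <4,1,2>
P:3↔0 J1 <4,2,2>
C:2↔3 J2 <4,2,3>
#4 <5,2,3>
C:1↔4 J2 <5,2,4>
P:4↔0 J1 <5,3,4>
P:1↔3 J1 <5,4,4>
P:4↔3 J1 <5,5,4>
3×4 − 2×5 − 1×4 = -2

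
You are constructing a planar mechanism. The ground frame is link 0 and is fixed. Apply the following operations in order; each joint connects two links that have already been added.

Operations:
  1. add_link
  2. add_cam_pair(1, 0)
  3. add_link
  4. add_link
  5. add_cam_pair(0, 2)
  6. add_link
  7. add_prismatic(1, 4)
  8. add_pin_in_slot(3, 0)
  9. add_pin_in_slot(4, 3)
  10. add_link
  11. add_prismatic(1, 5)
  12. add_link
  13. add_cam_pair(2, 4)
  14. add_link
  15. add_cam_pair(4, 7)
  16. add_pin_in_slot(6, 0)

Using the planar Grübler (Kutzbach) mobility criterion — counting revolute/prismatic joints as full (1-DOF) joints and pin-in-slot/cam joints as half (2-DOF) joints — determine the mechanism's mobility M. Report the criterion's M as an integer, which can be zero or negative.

M = 10

[1;0;0] (link 0 is ground)
L+ [2;0;0]
C(1,0)∈J2 [2;0;1]
L+ [3;0;1]
L+ [4;0;1]
C(0,2)∈J2 [4;0;2]
L+ [5;0;2]
P(1,4)∈J1 [5;1;2]
PS(3,0)∈J2 [5;1;3]
PS(4,3)∈J2 [5;1;4]
L+ [6;1;4]
P(1,5)∈J1 [6;2;4]
L+ [7;2;4]
C(2,4)∈J2 [7;2;5]
L+ [8;2;5]
C(4,7)∈J2 [8;2;6]
PS(6,0)∈J2 [8;2;7]
mobility = 21 − 4 − 7 = 10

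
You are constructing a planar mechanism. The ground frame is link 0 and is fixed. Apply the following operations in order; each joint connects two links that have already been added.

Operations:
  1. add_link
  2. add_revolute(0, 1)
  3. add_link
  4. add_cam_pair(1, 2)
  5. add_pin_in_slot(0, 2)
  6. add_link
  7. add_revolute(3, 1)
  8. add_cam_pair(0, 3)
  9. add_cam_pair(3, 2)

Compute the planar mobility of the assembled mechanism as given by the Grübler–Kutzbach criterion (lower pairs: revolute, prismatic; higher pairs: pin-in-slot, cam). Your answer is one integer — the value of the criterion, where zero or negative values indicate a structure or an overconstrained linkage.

M = 1

(L,J1,J2)=(1,0,0); link0 fixed
link1: (2,0,0)
R 0-1 [J1]: (2,1,0)
link2: (3,1,0)
C 1-2 [J2]: (3,1,1)
PS 0-2 [J2]: (3,1,2)
link3: (4,1,2)
R 3-1 [J1]: (4,2,2)
C 0-3 [J2]: (4,2,3)
C 3-2 [J2]: (4,2,4)
Grübler: 3·3 − 2·2 − 4 = 1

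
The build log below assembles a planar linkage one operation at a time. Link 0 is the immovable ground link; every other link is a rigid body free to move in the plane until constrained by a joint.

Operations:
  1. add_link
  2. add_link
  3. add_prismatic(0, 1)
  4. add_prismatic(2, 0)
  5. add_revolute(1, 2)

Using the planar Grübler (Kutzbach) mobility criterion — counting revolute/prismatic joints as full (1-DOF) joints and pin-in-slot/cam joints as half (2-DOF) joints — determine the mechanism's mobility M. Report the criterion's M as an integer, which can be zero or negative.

L=1 J1=0 J2=0
add link → L=2 J1=0 J2=0
add link → L=3 J1=0 J2=0
P@0,1 dof=1 J1 → L=3 J1=1 J2=0
P@2,0 dof=1 J1 → L=3 J1=2 J2=0
R@1,2 dof=1 J1 → L=3 J1=3 J2=0
M=3(L−1)−2J1−J2=3·2−2·3−0=0

M = 0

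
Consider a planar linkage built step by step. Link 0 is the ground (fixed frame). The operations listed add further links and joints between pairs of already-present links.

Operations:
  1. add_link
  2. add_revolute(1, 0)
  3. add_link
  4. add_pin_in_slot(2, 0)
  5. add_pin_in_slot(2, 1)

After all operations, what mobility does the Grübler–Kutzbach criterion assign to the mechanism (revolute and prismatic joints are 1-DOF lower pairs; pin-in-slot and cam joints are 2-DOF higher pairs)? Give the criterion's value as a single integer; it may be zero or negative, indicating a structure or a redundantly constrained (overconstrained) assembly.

M = 2

[1;0;0] (link 0 is ground)
L+ [2;0;0]
R(1,0)∈J1 [2;1;0]
L+ [3;1;0]
PS(2,0)∈J2 [3;1;1]
PS(2,1)∈J2 [3;1;2]
mobility = 6 − 2 − 2 = 2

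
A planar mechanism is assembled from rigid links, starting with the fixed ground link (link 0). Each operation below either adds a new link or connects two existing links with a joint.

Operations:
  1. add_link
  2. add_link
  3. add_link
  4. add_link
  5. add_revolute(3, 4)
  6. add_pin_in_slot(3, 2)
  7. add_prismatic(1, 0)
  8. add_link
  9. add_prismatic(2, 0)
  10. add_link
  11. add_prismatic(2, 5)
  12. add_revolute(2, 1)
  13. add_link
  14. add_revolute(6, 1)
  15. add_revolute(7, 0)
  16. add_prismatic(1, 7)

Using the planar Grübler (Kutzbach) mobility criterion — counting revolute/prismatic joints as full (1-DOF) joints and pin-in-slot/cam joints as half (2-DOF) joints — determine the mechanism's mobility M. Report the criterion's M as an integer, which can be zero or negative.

M = 4

(L,J1,J2)=(1,0,0); link0 fixed
link1: (2,0,0)
link2: (3,0,0)
link3: (4,0,0)
link4: (5,0,0)
R 3-4 [J1]: (5,1,0)
PS 3-2 [J2]: (5,1,1)
P 1-0 [J1]: (5,2,1)
link5: (6,2,1)
P 2-0 [J1]: (6,3,1)
link6: (7,3,1)
P 2-5 [J1]: (7,4,1)
R 2-1 [J1]: (7,5,1)
link7: (8,5,1)
R 6-1 [J1]: (8,6,1)
R 7-0 [J1]: (8,7,1)
P 1-7 [J1]: (8,8,1)
Grübler: 3·7 − 2·8 − 1 = 4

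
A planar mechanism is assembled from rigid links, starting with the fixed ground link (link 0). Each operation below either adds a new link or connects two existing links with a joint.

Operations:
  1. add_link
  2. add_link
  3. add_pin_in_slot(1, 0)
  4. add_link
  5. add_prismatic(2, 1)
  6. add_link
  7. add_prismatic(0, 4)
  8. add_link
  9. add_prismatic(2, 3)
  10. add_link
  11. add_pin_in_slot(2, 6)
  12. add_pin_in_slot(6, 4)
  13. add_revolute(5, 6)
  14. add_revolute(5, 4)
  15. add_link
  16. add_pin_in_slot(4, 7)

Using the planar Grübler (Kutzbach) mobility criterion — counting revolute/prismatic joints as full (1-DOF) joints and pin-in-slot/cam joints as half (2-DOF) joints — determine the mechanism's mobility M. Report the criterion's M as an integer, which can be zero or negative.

ground; <1,0,0>
#1 <2,0,0>
#2 <3,0,0>
PS:1↔0 J2 <3,0,1>
#3 <4,0,1>
P:2↔1 J1 <4,1,1>
#4 <5,1,1>
P:0↔4 J1 <5,2,1>
#5 <6,2,1>
P:2↔3 J1 <6,3,1>
#6 <7,3,1>
PS:2↔6 J2 <7,3,2>
PS:6↔4 J2 <7,3,3>
R:5↔6 J1 <7,4,3>
R:5↔4 J1 <7,5,3>
#7 <8,5,3>
PS:4↔7 J2 <8,5,4>
3×7 − 2×5 − 1×4 = 7

M = 7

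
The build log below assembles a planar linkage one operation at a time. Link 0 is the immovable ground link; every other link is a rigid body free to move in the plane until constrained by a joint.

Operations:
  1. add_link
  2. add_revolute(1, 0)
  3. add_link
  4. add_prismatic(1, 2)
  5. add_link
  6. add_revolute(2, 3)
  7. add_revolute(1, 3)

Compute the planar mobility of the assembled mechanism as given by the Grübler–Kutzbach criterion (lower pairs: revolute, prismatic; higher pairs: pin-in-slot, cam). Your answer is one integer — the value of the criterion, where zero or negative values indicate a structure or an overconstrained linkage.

M = 1

link 0 = ground. State L|J1|J2 = 1|0|0
+link1  2|0|0
R(1,0) f=1→J1  2|1|0
+link2  3|1|0
P(1,2) f=1→J1  3|2|0
+link3  4|2|0
R(2,3) f=1→J1  4|3|0
R(1,3) f=1→J1  4|4|0
M = 3(4−1)−2·4−0 = 9−8−0 = 1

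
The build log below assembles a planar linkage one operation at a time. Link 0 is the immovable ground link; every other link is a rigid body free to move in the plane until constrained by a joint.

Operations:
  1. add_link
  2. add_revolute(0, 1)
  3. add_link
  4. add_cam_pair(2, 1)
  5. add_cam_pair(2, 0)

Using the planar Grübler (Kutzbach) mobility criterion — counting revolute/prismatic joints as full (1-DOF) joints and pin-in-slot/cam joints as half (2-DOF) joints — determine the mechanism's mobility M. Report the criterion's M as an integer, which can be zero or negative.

L=1 J1=0 J2=0
add link → L=2 J1=0 J2=0
R@0,1 dof=1 J1 → L=2 J1=1 J2=0
add link → L=3 J1=1 J2=0
C@2,1 dof=2 J2 → L=3 J1=1 J2=1
C@2,0 dof=2 J2 → L=3 J1=1 J2=2
M=3(L−1)−2J1−J2=3·2−2·1−2=2

M = 2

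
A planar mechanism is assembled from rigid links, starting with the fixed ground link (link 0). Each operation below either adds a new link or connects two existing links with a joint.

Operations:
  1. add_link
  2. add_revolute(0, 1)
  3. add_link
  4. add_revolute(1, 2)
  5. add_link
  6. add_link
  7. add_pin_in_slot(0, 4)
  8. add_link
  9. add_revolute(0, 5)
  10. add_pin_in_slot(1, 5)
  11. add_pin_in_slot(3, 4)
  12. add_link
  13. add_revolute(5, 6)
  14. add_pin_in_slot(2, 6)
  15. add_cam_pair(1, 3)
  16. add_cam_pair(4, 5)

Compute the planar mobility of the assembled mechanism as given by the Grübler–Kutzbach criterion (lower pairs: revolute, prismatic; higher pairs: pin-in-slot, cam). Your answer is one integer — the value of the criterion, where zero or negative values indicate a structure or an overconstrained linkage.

ground; <1,0,0>
#1 <2,0,0>
R:0↔1 J1 <2,1,0>
#2 <3,1,0>
R:1↔2 J1 <3,2,0>
#3 <4,2,0>
#4 <5,2,0>
PS:0↔4 J2 <5,2,1>
#5 <6,2,1>
R:0↔5 J1 <6,3,1>
PS:1↔5 J2 <6,3,2>
PS:3↔4 J2 <6,3,3>
#6 <7,3,3>
R:5↔6 J1 <7,4,3>
PS:2↔6 J2 <7,4,4>
C:1↔3 J2 <7,4,5>
C:4↔5 J2 <7,4,6>
3×6 − 2×4 − 1×6 = 4

M = 4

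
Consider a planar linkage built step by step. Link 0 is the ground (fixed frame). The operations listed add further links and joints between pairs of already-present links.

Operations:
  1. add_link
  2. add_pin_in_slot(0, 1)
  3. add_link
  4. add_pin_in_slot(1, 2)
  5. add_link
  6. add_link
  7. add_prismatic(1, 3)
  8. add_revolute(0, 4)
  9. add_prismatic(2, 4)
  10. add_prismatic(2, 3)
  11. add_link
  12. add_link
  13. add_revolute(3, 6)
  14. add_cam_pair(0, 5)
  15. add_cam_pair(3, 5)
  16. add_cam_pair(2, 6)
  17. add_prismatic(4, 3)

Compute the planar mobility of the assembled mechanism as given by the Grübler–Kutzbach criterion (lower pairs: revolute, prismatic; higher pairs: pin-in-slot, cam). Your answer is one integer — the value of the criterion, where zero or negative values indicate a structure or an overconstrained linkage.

(L,J1,J2)=(1,0,0); link0 fixed
link1: (2,0,0)
PS 0-1 [J2]: (2,0,1)
link2: (3,0,1)
PS 1-2 [J2]: (3,0,2)
link3: (4,0,2)
link4: (5,0,2)
P 1-3 [J1]: (5,1,2)
R 0-4 [J1]: (5,2,2)
P 2-4 [J1]: (5,3,2)
P 2-3 [J1]: (5,4,2)
link5: (6,4,2)
link6: (7,4,2)
R 3-6 [J1]: (7,5,2)
C 0-5 [J2]: (7,5,3)
C 3-5 [J2]: (7,5,4)
C 2-6 [J2]: (7,5,5)
P 4-3 [J1]: (7,6,5)
Grübler: 3·6 − 2·6 − 5 = 1

M = 1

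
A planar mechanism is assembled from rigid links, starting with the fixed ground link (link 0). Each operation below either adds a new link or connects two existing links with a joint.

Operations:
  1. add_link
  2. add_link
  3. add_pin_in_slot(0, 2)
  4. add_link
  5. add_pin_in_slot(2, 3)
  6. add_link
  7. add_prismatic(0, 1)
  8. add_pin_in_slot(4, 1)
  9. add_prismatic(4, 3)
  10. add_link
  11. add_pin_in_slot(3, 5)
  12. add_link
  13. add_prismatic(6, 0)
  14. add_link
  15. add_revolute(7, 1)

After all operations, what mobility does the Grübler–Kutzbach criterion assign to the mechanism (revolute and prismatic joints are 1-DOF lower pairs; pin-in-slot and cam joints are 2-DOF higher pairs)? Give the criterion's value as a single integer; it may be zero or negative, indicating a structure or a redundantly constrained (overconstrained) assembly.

M = 9

L=1 J1=0 J2=0
add link → L=2 J1=0 J2=0
add link → L=3 J1=0 J2=0
PS@0,2 dof=2 J2 → L=3 J1=0 J2=1
add link → L=4 J1=0 J2=1
PS@2,3 dof=2 J2 → L=4 J1=0 J2=2
add link → L=5 J1=0 J2=2
P@0,1 dof=1 J1 → L=5 J1=1 J2=2
PS@4,1 dof=2 J2 → L=5 J1=1 J2=3
P@4,3 dof=1 J1 → L=5 J1=2 J2=3
add link → L=6 J1=2 J2=3
PS@3,5 dof=2 J2 → L=6 J1=2 J2=4
add link → L=7 J1=2 J2=4
P@6,0 dof=1 J1 → L=7 J1=3 J2=4
add link → L=8 J1=3 J2=4
R@7,1 dof=1 J1 → L=8 J1=4 J2=4
M=3(L−1)−2J1−J2=3·7−2·4−4=9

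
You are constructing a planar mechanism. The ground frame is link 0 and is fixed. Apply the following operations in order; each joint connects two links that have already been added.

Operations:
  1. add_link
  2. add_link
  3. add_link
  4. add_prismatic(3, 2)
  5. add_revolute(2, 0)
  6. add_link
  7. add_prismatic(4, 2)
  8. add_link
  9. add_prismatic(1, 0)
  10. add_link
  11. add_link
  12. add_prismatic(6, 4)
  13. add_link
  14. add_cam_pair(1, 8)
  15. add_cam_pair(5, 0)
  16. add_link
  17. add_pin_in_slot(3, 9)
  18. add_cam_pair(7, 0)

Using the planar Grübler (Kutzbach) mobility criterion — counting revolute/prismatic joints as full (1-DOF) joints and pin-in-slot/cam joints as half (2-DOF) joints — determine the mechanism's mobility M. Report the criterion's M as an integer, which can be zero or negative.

M = 13

link 0 = ground. State L|J1|J2 = 1|0|0
+link1  2|0|0
+link2  3|0|0
+link3  4|0|0
P(3,2) f=1→J1  4|1|0
R(2,0) f=1→J1  4|2|0
+link4  5|2|0
P(4,2) f=1→J1  5|3|0
+link5  6|3|0
P(1,0) f=1→J1  6|4|0
+link6  7|4|0
+link7  8|4|0
P(6,4) f=1→J1  8|5|0
+link8  9|5|0
C(1,8) f=2→J2  9|5|1
C(5,0) f=2→J2  9|5|2
+link9  10|5|2
PS(3,9) f=2→J2  10|5|3
C(7,0) f=2→J2  10|5|4
M = 3(10−1)−2·5−4 = 27−10−4 = 13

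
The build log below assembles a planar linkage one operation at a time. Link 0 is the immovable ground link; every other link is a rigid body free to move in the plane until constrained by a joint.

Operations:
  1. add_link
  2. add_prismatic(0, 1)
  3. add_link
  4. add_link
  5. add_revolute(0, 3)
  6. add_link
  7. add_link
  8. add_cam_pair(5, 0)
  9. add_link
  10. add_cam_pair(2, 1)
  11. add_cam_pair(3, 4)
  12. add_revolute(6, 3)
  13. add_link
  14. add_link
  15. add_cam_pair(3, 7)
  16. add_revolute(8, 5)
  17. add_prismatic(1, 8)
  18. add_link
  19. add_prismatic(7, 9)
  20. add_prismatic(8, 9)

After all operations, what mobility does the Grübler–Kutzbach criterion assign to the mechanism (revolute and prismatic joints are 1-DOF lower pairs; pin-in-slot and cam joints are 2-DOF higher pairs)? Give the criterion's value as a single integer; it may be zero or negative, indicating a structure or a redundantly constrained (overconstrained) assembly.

M = 9

[1;0;0] (link 0 is ground)
L+ [2;0;0]
P(0,1)∈J1 [2;1;0]
L+ [3;1;0]
L+ [4;1;0]
R(0,3)∈J1 [4;2;0]
L+ [5;2;0]
L+ [6;2;0]
C(5,0)∈J2 [6;2;1]
L+ [7;2;1]
C(2,1)∈J2 [7;2;2]
C(3,4)∈J2 [7;2;3]
R(6,3)∈J1 [7;3;3]
L+ [8;3;3]
L+ [9;3;3]
C(3,7)∈J2 [9;3;4]
R(8,5)∈J1 [9;4;4]
P(1,8)∈J1 [9;5;4]
L+ [10;5;4]
P(7,9)∈J1 [10;6;4]
P(8,9)∈J1 [10;7;4]
mobility = 27 − 14 − 4 = 9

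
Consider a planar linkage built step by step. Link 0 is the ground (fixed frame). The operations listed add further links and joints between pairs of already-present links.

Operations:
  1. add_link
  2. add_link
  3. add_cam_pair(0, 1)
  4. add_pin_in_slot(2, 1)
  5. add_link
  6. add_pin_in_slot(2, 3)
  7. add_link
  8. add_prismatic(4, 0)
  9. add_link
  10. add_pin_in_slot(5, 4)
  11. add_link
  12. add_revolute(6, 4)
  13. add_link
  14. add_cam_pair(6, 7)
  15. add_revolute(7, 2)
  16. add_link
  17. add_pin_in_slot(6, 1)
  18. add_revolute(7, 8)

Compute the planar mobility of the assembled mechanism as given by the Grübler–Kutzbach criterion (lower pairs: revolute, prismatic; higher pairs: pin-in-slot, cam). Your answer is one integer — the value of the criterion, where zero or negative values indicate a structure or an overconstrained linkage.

M = 10

[1;0;0] (link 0 is ground)
L+ [2;0;0]
L+ [3;0;0]
C(0,1)∈J2 [3;0;1]
PS(2,1)∈J2 [3;0;2]
L+ [4;0;2]
PS(2,3)∈J2 [4;0;3]
L+ [5;0;3]
P(4,0)∈J1 [5;1;3]
L+ [6;1;3]
PS(5,4)∈J2 [6;1;4]
L+ [7;1;4]
R(6,4)∈J1 [7;2;4]
L+ [8;2;4]
C(6,7)∈J2 [8;2;5]
R(7,2)∈J1 [8;3;5]
L+ [9;3;5]
PS(6,1)∈J2 [9;3;6]
R(7,8)∈J1 [9;4;6]
mobility = 24 − 8 − 6 = 10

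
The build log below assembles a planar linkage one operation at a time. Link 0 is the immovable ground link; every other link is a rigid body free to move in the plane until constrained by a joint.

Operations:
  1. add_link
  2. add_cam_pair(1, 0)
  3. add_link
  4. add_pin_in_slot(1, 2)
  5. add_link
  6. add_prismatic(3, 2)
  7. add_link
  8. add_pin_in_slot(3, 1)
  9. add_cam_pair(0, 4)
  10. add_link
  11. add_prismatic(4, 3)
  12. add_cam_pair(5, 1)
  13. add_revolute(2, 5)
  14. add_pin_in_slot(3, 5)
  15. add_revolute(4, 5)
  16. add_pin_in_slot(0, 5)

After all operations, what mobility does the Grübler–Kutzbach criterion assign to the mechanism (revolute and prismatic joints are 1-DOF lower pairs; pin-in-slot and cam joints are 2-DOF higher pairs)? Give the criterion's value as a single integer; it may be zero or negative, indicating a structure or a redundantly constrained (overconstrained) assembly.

M = 0

L=1 J1=0 J2=0
add link → L=2 J1=0 J2=0
C@1,0 dof=2 J2 → L=2 J1=0 J2=1
add link → L=3 J1=0 J2=1
PS@1,2 dof=2 J2 → L=3 J1=0 J2=2
add link → L=4 J1=0 J2=2
P@3,2 dof=1 J1 → L=4 J1=1 J2=2
add link → L=5 J1=1 J2=2
PS@3,1 dof=2 J2 → L=5 J1=1 J2=3
C@0,4 dof=2 J2 → L=5 J1=1 J2=4
add link → L=6 J1=1 J2=4
P@4,3 dof=1 J1 → L=6 J1=2 J2=4
C@5,1 dof=2 J2 → L=6 J1=2 J2=5
R@2,5 dof=1 J1 → L=6 J1=3 J2=5
PS@3,5 dof=2 J2 → L=6 J1=3 J2=6
R@4,5 dof=1 J1 → L=6 J1=4 J2=6
PS@0,5 dof=2 J2 → L=6 J1=4 J2=7
M=3(L−1)−2J1−J2=3·5−2·4−7=0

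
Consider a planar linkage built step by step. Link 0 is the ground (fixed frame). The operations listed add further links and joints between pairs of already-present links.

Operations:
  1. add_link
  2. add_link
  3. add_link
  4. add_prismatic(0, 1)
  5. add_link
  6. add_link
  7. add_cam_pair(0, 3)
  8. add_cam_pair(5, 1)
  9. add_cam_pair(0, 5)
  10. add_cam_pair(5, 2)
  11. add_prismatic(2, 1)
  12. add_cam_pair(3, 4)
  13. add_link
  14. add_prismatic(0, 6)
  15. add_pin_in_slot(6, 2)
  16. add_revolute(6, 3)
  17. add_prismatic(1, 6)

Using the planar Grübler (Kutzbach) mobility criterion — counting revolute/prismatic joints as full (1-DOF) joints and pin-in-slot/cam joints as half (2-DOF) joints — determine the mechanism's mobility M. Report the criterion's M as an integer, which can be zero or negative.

L=1 J1=0 J2=0
add link → L=2 J1=0 J2=0
add link → L=3 J1=0 J2=0
add link → L=4 J1=0 J2=0
P@0,1 dof=1 J1 → L=4 J1=1 J2=0
add link → L=5 J1=1 J2=0
add link → L=6 J1=1 J2=0
C@0,3 dof=2 J2 → L=6 J1=1 J2=1
C@5,1 dof=2 J2 → L=6 J1=1 J2=2
C@0,5 dof=2 J2 → L=6 J1=1 J2=3
C@5,2 dof=2 J2 → L=6 J1=1 J2=4
P@2,1 dof=1 J1 → L=6 J1=2 J2=4
C@3,4 dof=2 J2 → L=6 J1=2 J2=5
add link → L=7 J1=2 J2=5
P@0,6 dof=1 J1 → L=7 J1=3 J2=5
PS@6,2 dof=2 J2 → L=7 J1=3 J2=6
R@6,3 dof=1 J1 → L=7 J1=4 J2=6
P@1,6 dof=1 J1 → L=7 J1=5 J2=6
M=3(L−1)−2J1−J2=3·6−2·5−6=2

M = 2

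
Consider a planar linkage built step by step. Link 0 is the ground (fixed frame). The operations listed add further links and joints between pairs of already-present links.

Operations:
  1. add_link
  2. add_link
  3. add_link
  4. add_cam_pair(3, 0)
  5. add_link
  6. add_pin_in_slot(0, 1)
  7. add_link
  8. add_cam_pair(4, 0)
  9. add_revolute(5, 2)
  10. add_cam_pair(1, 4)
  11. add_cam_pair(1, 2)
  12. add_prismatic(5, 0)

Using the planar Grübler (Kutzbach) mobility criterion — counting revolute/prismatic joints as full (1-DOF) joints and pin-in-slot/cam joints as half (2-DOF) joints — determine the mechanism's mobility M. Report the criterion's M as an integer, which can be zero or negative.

link 0 = ground. State L|J1|J2 = 1|0|0
+link1  2|0|0
+link2  3|0|0
+link3  4|0|0
C(3,0) f=2→J2  4|0|1
+link4  5|0|1
PS(0,1) f=2→J2  5|0|2
+link5  6|0|2
C(4,0) f=2→J2  6|0|3
R(5,2) f=1→J1  6|1|3
C(1,4) f=2→J2  6|1|4
C(1,2) f=2→J2  6|1|5
P(5,0) f=1→J1  6|2|5
M = 3(6−1)−2·2−5 = 15−4−5 = 6

M = 6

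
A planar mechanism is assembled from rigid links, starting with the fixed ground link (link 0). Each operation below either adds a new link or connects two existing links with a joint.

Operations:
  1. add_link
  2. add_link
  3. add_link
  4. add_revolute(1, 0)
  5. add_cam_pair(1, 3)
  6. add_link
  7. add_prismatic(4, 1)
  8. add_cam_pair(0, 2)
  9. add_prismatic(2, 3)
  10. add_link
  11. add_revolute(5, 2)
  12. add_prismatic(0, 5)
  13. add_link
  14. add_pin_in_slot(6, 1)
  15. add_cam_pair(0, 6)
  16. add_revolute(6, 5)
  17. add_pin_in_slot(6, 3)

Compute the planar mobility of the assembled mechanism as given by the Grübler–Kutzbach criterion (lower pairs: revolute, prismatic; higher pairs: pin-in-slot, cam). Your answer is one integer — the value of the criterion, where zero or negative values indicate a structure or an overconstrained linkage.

M = 1

(L,J1,J2)=(1,0,0); link0 fixed
link1: (2,0,0)
link2: (3,0,0)
link3: (4,0,0)
R 1-0 [J1]: (4,1,0)
C 1-3 [J2]: (4,1,1)
link4: (5,1,1)
P 4-1 [J1]: (5,2,1)
C 0-2 [J2]: (5,2,2)
P 2-3 [J1]: (5,3,2)
link5: (6,3,2)
R 5-2 [J1]: (6,4,2)
P 0-5 [J1]: (6,5,2)
link6: (7,5,2)
PS 6-1 [J2]: (7,5,3)
C 0-6 [J2]: (7,5,4)
R 6-5 [J1]: (7,6,4)
PS 6-3 [J2]: (7,6,5)
Grübler: 3·6 − 2·6 − 5 = 1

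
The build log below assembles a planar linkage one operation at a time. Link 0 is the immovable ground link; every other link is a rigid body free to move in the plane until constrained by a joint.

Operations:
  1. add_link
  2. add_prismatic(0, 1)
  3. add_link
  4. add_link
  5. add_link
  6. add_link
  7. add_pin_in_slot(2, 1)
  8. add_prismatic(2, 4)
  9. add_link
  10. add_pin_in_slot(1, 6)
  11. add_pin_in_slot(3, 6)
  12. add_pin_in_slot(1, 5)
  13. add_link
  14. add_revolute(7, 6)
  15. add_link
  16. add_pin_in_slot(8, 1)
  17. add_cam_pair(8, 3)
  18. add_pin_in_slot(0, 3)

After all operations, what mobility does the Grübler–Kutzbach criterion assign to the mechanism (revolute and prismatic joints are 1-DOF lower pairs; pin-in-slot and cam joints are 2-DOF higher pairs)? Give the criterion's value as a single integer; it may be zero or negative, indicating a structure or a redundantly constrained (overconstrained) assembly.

M = 11

ground; <1,0,0>
#1 <2,0,0>
P:0↔1 J1 <2,1,0>
#2 <3,1,0>
#3 <4,1,0>
#4 <5,1,0>
#5 <6,1,0>
PS:2↔1 J2 <6,1,1>
P:2↔4 J1 <6,2,1>
#6 <7,2,1>
PS:1↔6 J2 <7,2,2>
PS:3↔6 J2 <7,2,3>
PS:1↔5 J2 <7,2,4>
#7 <8,2,4>
R:7↔6 J1 <8,3,4>
#8 <9,3,4>
PS:8↔1 J2 <9,3,5>
C:8↔3 J2 <9,3,6>
PS:0↔3 J2 <9,3,7>
3×8 − 2×3 − 1×7 = 11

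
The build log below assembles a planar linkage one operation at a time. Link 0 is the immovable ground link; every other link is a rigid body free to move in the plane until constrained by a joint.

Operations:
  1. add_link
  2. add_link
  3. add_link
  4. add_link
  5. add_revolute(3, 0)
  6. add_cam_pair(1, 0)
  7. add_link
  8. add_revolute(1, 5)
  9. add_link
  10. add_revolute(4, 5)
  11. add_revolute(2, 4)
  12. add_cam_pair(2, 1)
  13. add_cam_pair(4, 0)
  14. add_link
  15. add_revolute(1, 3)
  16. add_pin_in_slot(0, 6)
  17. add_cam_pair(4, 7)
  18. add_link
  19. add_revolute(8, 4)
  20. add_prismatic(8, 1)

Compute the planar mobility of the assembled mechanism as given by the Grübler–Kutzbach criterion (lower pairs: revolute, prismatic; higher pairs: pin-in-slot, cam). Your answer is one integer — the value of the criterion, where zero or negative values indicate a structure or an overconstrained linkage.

L=1 J1=0 J2=0
add link → L=2 J1=0 J2=0
add link → L=3 J1=0 J2=0
add link → L=4 J1=0 J2=0
add link → L=5 J1=0 J2=0
R@3,0 dof=1 J1 → L=5 J1=1 J2=0
C@1,0 dof=2 J2 → L=5 J1=1 J2=1
add link → L=6 J1=1 J2=1
R@1,5 dof=1 J1 → L=6 J1=2 J2=1
add link → L=7 J1=2 J2=1
R@4,5 dof=1 J1 → L=7 J1=3 J2=1
R@2,4 dof=1 J1 → L=7 J1=4 J2=1
C@2,1 dof=2 J2 → L=7 J1=4 J2=2
C@4,0 dof=2 J2 → L=7 J1=4 J2=3
add link → L=8 J1=4 J2=3
R@1,3 dof=1 J1 → L=8 J1=5 J2=3
PS@0,6 dof=2 J2 → L=8 J1=5 J2=4
C@4,7 dof=2 J2 → L=8 J1=5 J2=5
add link → L=9 J1=5 J2=5
R@8,4 dof=1 J1 → L=9 J1=6 J2=5
P@8,1 dof=1 J1 → L=9 J1=7 J2=5
M=3(L−1)−2J1−J2=3·8−2·7−5=5

M = 5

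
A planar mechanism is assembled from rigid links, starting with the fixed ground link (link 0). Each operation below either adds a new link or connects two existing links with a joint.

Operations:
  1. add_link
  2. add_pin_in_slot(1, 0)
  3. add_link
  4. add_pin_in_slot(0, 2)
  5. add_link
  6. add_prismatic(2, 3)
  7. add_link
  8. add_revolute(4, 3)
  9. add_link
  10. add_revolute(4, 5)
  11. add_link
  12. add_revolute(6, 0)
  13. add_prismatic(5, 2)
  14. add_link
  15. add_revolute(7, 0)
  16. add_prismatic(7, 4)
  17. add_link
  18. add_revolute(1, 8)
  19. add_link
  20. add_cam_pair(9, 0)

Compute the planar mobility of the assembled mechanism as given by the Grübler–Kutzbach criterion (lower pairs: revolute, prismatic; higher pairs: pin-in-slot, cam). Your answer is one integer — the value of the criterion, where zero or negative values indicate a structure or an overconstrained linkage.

[1;0;0] (link 0 is ground)
L+ [2;0;0]
PS(1,0)∈J2 [2;0;1]
L+ [3;0;1]
PS(0,2)∈J2 [3;0;2]
L+ [4;0;2]
P(2,3)∈J1 [4;1;2]
L+ [5;1;2]
R(4,3)∈J1 [5;2;2]
L+ [6;2;2]
R(4,5)∈J1 [6;3;2]
L+ [7;3;2]
R(6,0)∈J1 [7;4;2]
P(5,2)∈J1 [7;5;2]
L+ [8;5;2]
R(7,0)∈J1 [8;6;2]
P(7,4)∈J1 [8;7;2]
L+ [9;7;2]
R(1,8)∈J1 [9;8;2]
L+ [10;8;2]
C(9,0)∈J2 [10;8;3]
mobility = 27 − 16 − 3 = 8

M = 8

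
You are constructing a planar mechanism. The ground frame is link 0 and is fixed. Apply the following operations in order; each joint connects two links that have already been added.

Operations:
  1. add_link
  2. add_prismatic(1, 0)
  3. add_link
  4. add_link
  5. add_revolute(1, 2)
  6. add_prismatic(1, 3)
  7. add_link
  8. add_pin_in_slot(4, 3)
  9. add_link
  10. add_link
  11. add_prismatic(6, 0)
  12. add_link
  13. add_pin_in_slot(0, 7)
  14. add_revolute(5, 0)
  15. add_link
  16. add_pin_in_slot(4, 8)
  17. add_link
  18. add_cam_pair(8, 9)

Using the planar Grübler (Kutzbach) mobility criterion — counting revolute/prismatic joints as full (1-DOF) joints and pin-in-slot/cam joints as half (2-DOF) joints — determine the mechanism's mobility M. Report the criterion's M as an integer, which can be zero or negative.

M = 13

L=1 J1=0 J2=0
add link → L=2 J1=0 J2=0
P@1,0 dof=1 J1 → L=2 J1=1 J2=0
add link → L=3 J1=1 J2=0
add link → L=4 J1=1 J2=0
R@1,2 dof=1 J1 → L=4 J1=2 J2=0
P@1,3 dof=1 J1 → L=4 J1=3 J2=0
add link → L=5 J1=3 J2=0
PS@4,3 dof=2 J2 → L=5 J1=3 J2=1
add link → L=6 J1=3 J2=1
add link → L=7 J1=3 J2=1
P@6,0 dof=1 J1 → L=7 J1=4 J2=1
add link → L=8 J1=4 J2=1
PS@0,7 dof=2 J2 → L=8 J1=4 J2=2
R@5,0 dof=1 J1 → L=8 J1=5 J2=2
add link → L=9 J1=5 J2=2
PS@4,8 dof=2 J2 → L=9 J1=5 J2=3
add link → L=10 J1=5 J2=3
C@8,9 dof=2 J2 → L=10 J1=5 J2=4
M=3(L−1)−2J1−J2=3·9−2·5−4=13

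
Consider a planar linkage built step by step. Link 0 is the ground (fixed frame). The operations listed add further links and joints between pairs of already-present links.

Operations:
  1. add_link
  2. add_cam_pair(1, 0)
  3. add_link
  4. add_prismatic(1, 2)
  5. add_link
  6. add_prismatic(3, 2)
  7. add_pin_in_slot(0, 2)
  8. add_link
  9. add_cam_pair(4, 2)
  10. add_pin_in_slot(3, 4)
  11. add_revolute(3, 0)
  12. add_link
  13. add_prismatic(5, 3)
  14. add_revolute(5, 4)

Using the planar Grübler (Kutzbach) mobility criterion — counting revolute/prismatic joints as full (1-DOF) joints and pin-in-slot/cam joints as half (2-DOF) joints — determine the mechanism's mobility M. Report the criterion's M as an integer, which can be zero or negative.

[1;0;0] (link 0 is ground)
L+ [2;0;0]
C(1,0)∈J2 [2;0;1]
L+ [3;0;1]
P(1,2)∈J1 [3;1;1]
L+ [4;1;1]
P(3,2)∈J1 [4;2;1]
PS(0,2)∈J2 [4;2;2]
L+ [5;2;2]
C(4,2)∈J2 [5;2;3]
PS(3,4)∈J2 [5;2;4]
R(3,0)∈J1 [5;3;4]
L+ [6;3;4]
P(5,3)∈J1 [6;4;4]
R(5,4)∈J1 [6;5;4]
mobility = 15 − 10 − 4 = 1

M = 1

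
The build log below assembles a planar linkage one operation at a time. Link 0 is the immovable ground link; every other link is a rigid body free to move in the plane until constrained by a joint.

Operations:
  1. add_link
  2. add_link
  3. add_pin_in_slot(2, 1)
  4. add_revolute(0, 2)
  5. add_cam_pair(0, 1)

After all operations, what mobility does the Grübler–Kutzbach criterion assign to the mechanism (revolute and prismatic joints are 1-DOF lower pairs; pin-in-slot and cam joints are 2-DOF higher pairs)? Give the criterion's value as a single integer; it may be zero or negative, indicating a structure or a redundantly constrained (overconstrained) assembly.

L=1 J1=0 J2=0
add link → L=2 J1=0 J2=0
add link → L=3 J1=0 J2=0
PS@2,1 dof=2 J2 → L=3 J1=0 J2=1
R@0,2 dof=1 J1 → L=3 J1=1 J2=1
C@0,1 dof=2 J2 → L=3 J1=1 J2=2
M=3(L−1)−2J1−J2=3·2−2·1−2=2

M = 2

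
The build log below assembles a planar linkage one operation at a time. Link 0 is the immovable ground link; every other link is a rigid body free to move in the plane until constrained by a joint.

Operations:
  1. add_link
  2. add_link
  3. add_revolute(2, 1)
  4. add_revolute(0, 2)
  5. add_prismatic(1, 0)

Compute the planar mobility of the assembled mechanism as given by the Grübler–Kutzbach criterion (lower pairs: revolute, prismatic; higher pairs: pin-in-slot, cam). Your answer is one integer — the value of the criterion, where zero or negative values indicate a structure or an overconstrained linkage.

[1;0;0] (link 0 is ground)
L+ [2;0;0]
L+ [3;0;0]
R(2,1)∈J1 [3;1;0]
R(0,2)∈J1 [3;2;0]
P(1,0)∈J1 [3;3;0]
mobility = 6 − 6 − 0 = 0

M = 0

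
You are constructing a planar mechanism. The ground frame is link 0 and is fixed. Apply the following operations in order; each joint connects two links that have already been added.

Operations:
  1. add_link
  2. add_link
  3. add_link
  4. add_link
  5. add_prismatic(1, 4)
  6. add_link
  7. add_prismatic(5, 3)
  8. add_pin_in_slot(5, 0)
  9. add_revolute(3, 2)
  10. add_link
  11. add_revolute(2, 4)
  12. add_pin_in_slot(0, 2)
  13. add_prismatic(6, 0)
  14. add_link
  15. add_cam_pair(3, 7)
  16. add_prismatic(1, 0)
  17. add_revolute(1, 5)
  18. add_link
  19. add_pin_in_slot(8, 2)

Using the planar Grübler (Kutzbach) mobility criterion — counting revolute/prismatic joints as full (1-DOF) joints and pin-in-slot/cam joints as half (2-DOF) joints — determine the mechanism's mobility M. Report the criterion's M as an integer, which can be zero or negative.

[1;0;0] (link 0 is ground)
L+ [2;0;0]
L+ [3;0;0]
L+ [4;0;0]
L+ [5;0;0]
P(1,4)∈J1 [5;1;0]
L+ [6;1;0]
P(5,3)∈J1 [6;2;0]
PS(5,0)∈J2 [6;2;1]
R(3,2)∈J1 [6;3;1]
L+ [7;3;1]
R(2,4)∈J1 [7;4;1]
PS(0,2)∈J2 [7;4;2]
P(6,0)∈J1 [7;5;2]
L+ [8;5;2]
C(3,7)∈J2 [8;5;3]
P(1,0)∈J1 [8;6;3]
R(1,5)∈J1 [8;7;3]
L+ [9;7;3]
PS(8,2)∈J2 [9;7;4]
mobility = 24 − 14 − 4 = 6

M = 6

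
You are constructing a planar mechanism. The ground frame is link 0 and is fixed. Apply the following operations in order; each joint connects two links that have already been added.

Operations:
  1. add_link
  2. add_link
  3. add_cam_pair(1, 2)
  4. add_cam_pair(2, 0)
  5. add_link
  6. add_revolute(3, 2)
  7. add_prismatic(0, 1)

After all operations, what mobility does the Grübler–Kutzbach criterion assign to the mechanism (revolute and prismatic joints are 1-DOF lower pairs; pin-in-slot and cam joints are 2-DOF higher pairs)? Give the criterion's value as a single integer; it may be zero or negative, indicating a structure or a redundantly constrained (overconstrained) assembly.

(L,J1,J2)=(1,0,0); link0 fixed
link1: (2,0,0)
link2: (3,0,0)
C 1-2 [J2]: (3,0,1)
C 2-0 [J2]: (3,0,2)
link3: (4,0,2)
R 3-2 [J1]: (4,1,2)
P 0-1 [J1]: (4,2,2)
Grübler: 3·3 − 2·2 − 2 = 3

M = 3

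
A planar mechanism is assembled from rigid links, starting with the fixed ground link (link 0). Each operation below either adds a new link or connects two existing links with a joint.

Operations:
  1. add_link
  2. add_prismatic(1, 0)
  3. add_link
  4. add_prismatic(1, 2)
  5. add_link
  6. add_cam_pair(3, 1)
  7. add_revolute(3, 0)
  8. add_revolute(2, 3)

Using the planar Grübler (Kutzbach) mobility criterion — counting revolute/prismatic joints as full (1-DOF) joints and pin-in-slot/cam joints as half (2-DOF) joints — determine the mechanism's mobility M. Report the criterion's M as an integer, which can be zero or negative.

(L,J1,J2)=(1,0,0); link0 fixed
link1: (2,0,0)
P 1-0 [J1]: (2,1,0)
link2: (3,1,0)
P 1-2 [J1]: (3,2,0)
link3: (4,2,0)
C 3-1 [J2]: (4,2,1)
R 3-0 [J1]: (4,3,1)
R 2-3 [J1]: (4,4,1)
Grübler: 3·3 − 2·4 − 1 = 0

M = 0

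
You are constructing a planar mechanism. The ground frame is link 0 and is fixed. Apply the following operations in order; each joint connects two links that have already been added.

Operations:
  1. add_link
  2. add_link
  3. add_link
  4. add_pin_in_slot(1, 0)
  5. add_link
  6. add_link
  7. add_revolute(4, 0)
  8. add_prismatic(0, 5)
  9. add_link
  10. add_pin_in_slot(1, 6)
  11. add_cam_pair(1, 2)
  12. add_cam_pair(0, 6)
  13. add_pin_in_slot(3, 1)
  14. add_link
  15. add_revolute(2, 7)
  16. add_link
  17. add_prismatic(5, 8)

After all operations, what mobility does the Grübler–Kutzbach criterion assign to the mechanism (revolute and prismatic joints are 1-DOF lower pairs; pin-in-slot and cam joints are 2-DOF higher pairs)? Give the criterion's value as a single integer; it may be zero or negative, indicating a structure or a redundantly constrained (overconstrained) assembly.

L=1 J1=0 J2=0
add link → L=2 J1=0 J2=0
add link → L=3 J1=0 J2=0
add link → L=4 J1=0 J2=0
PS@1,0 dof=2 J2 → L=4 J1=0 J2=1
add link → L=5 J1=0 J2=1
add link → L=6 J1=0 J2=1
R@4,0 dof=1 J1 → L=6 J1=1 J2=1
P@0,5 dof=1 J1 → L=6 J1=2 J2=1
add link → L=7 J1=2 J2=1
PS@1,6 dof=2 J2 → L=7 J1=2 J2=2
C@1,2 dof=2 J2 → L=7 J1=2 J2=3
C@0,6 dof=2 J2 → L=7 J1=2 J2=4
PS@3,1 dof=2 J2 → L=7 J1=2 J2=5
add link → L=8 J1=2 J2=5
R@2,7 dof=1 J1 → L=8 J1=3 J2=5
add link → L=9 J1=3 J2=5
P@5,8 dof=1 J1 → L=9 J1=4 J2=5
M=3(L−1)−2J1−J2=3·8−2·4−5=11

M = 11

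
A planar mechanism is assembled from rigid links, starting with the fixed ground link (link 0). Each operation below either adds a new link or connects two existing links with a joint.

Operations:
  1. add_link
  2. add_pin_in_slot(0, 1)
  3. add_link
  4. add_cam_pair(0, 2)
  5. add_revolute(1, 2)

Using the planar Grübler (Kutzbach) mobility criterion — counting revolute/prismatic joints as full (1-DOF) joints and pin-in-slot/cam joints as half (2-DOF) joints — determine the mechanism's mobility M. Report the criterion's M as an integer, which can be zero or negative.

link 0 = ground. State L|J1|J2 = 1|0|0
+link1  2|0|0
PS(0,1) f=2→J2  2|0|1
+link2  3|0|1
C(0,2) f=2→J2  3|0|2
R(1,2) f=1→J1  3|1|2
M = 3(3−1)−2·1−2 = 6−2−2 = 2

M = 2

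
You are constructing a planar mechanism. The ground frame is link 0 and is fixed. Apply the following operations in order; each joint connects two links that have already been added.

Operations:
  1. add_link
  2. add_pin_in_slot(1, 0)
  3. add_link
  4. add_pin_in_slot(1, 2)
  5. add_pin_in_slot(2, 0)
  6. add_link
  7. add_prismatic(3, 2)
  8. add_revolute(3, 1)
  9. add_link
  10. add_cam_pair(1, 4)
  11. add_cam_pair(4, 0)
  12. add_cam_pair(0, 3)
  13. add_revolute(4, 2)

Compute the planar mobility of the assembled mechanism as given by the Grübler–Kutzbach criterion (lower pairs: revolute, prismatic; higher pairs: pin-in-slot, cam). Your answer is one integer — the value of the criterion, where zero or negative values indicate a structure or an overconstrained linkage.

M = 0

link 0 = ground. State L|J1|J2 = 1|0|0
+link1  2|0|0
PS(1,0) f=2→J2  2|0|1
+link2  3|0|1
PS(1,2) f=2→J2  3|0|2
PS(2,0) f=2→J2  3|0|3
+link3  4|0|3
P(3,2) f=1→J1  4|1|3
R(3,1) f=1→J1  4|2|3
+link4  5|2|3
C(1,4) f=2→J2  5|2|4
C(4,0) f=2→J2  5|2|5
C(0,3) f=2→J2  5|2|6
R(4,2) f=1→J1  5|3|6
M = 3(5−1)−2·3−6 = 12−6−6 = 0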